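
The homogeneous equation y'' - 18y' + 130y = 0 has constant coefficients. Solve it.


Characteristic equation: r² - 18r + 130 = 0.
Discriminant is negative; roots r = 9 ± 7i (complex conjugate pair).
General solution uses e^(α x)(C₁ cos(β x) + C₂ sin(β x)): y = e^(9x)(C₁cos(7x) + C₂sin(7x)).


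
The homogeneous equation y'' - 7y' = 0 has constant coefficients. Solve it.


Characteristic equation: r² - 7r = 0.
Factor: (r - 0)(r - 7) = 0 ⇒ r = 0, 7 (distinct real).
General solution: y = C₁ + C₂e^(7x).


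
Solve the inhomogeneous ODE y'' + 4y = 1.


Homogeneous part: r² + 4 = 0 ⇒ r = ±2i, so y_h = C₁cos(2x) + C₂sin(2x).
Try constant y_p = A; plug in: 4A = 1 ⇒ A = 1/4.
General solution: y = C₁cos(2x) + C₂sin(2x) + 1/4.


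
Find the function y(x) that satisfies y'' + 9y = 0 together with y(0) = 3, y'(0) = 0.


Characteristic roots of r² + 9 = 0 are ±3i, so y = C₁cos(3x) + C₂sin(3x).
Apply y(0) = 3: C₁ = 3. Differentiate and apply y'(0) = 0: 3·C₂ = 0, so C₂ = 0.
Particular solution: y = 3cos(3x).


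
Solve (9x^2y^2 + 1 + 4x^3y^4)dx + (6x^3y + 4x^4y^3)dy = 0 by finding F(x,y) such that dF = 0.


Check exactness: ∂M/∂y = 18x^2y + 16x^3y^3 and ∂N/∂x = 18x^2y + 16x^3y^3; equal, so the equation is exact.
Integrate M with respect to x (treating y as constant): ∫M dx = 3x^3y^2 + x + x^4y^4 + h(y).
Differentiate w.r.t. y and set equal to N: all terms match, so h'(y) = 0 and h is a constant absorbed into C.
General solution: 3x^3y^2 + x + x^4y^4 = C.


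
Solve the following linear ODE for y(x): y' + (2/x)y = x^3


P(x) = 2/x ⇒ μ = x^2.
(x^2 y)' = x^2·x^3 = x^5.
Integrate: x^2 y = x^6/(6) + C.
Solve for y: y = (1/6)x^4 + C/x^2.


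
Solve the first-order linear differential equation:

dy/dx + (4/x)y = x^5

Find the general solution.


P(x) = 4/x ⇒ μ = x^4.
(x^4 y)' = x^9 ⇒ x^4 y = x^10/(10) + C.
Solve for y: y = (1/10)x^6 + C/x^4.


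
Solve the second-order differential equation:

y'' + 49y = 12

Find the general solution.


Homogeneous part: r² + 49 = 0 ⇒ r = ±7i, so y_h = C₁cos(7x) + C₂sin(7x).
Try constant y_p = A; plug in: 49A = 12 ⇒ A = 12/49.
General solution: y = C₁cos(7x) + C₂sin(7x) + 12/49.


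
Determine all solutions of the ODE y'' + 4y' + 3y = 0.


Characteristic equation: r² + 4r + 3 = 0.
Factor: (r + 3)(r + 1) = 0 ⇒ r = -3, -1 (distinct real).
General solution: y = C₁e^(-3x) + C₂e^(-x).


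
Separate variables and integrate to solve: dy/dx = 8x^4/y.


Separate variables: y dy = 8x^4 dx.
Integrate both sides: y²/2 = (8/5)x^5 + C₀.
Multiply by 2: y² = (16/5)x^5 + C.


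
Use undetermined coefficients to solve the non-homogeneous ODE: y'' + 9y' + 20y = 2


Characteristic roots of r² + 9r + 20 = 0 are -5, -4.
y_h = C₁e^(-5x) + C₂e^(-4x).
Constant forcing; try y_p = A. Then 20A = 2 ⇒ A = 1/10.
General solution: y = C₁e^(-5x) + C₂e^(-4x) + 1/10.


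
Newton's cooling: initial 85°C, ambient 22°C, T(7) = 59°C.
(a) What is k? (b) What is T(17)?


Newton's law: T(t) = T_a + (T₀ - T_a)e^(-kt).
(a) Use T(7) = 59: (59 - 22)/(85 - 22) = e^(-k·7), so k = -ln(0.587)/7 ≈ 0.0760.
(b) Apply k to t = 17: T(17) = 22 + (63)e^(-1.293) ≈ 39.3°C.


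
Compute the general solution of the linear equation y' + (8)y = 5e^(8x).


P(x) = 8 ⇒ μ = e^(8x).
(μ y)' = 5e^(16x) ⇒ μ y = (5/16)e^(16x) + C.
Divide by μ: y = (5/16)e^(8x) + Ce^(-8x).


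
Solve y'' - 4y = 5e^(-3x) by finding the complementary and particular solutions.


Characteristic roots of r² - 4 = 0 are -2, 2.
y_h = C₁e^(-2x) + C₂e^(2x).
Forcing exponent -3 is not a characteristic root; try y_p = Ae^(-3x).
Substitute: A·(9 + (0)·-3 + (-4)) = A·5 = 5, so A = 1.
General solution: y = C₁e^(-2x) + C₂e^(2x) + e^(-3x).


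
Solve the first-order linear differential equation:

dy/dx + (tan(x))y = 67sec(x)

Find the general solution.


P(x) = tan(x) ⇒ μ = e^(∫tan(x)dx) = sec(x).
(sec(x) y)' = 67sec²(x) ⇒ sec(x) y = 67tan(x) + C.
Multiply by cos(x): y = 67sin(x) + C·cos(x).


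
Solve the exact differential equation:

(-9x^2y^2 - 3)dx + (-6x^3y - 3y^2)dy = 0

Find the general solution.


Check exactness: ∂M/∂y = -18x^2y and ∂N/∂x = -18x^2y; equal, so the equation is exact.
Integrate M with respect to x (treating y as constant): ∫M dx = -3x^3y^2 - 3x + h(y).
Differentiate w.r.t. y and set equal to N: the x-dependent terms already match, leaving h'(y) = -3y^2. Integrate: h(y) = -y^3.
So F(x,y) = -3x^3y^2 - 3x - y^3.
General solution: -3x^3y^2 - 3x - y^3 = C.


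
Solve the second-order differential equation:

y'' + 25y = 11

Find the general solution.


Homogeneous part: r² + 25 = 0 ⇒ r = ±5i, so y_h = C₁cos(5x) + C₂sin(5x).
Try constant y_p = A; plug in: 25A = 11 ⇒ A = 11/25.
General solution: y = C₁cos(5x) + C₂sin(5x) + 11/25.


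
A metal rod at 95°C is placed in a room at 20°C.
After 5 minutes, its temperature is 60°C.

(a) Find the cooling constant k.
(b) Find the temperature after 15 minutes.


Newton's law: T(t) = T_a + (T₀ - T_a)e^(-kt).
(a) Use T(5) = 60: (60 - 20)/(95 - 20) = e^(-k·5), so k = -ln(0.533)/5 ≈ 0.1257.
(b) Apply k to t = 15: T(15) = 20 + (75)e^(-1.886) ≈ 31.4°C.


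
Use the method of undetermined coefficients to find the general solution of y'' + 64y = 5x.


Homogeneous: r² + 64 = 0 ⇒ r = ±8i, y_h = C₁cos(8x) + C₂sin(8x).
Polynomial forcing; try y_p = Ax + B. Then y_p'' + 64 y_p = 64(Ax + B) = 5x, so B = 0 and A = 5/64.
General solution: y = C₁cos(8x) + C₂sin(8x) + (5/64)x.


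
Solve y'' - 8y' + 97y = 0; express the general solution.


Characteristic equation: r² - 8r + 97 = 0.
Discriminant is negative; roots r = 4 ± 9i (complex conjugate pair).
General solution uses e^(α x)(C₁ cos(β x) + C₂ sin(β x)): y = e^(4x)(C₁cos(9x) + C₂sin(9x)).


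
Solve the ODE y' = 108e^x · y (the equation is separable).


Separate variables: dy/y = 108e^x dx.
Integrate: ln|y| = 108e^x + C₀.
Exponentiate: y = Ce^(108e^x).


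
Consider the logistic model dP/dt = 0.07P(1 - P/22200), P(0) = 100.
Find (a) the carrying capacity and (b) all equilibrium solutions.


Logistic ODE dP/dt = 0.07P(1 - P/22200) has equilibria where dP/dt = 0, i.e. P = 0 or P = 22200.
The coefficient (1 - P/K) = 0 when P = K, identifying K = 22200 as the carrying capacity.
(a) K = 22200; (b) equilibria P = 0 and P = 22200.


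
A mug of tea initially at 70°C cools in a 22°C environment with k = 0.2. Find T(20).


Newton's law: dT/dt = -k(T - T_a) has solution T(t) = T_a + (T₀ - T_a)e^(-kt).
Plug in T_a = 22, T₀ = 70, k = 0.2, t = 20: T(20) = 22 + (48)e^(-4.00) ≈ 22.9°C.


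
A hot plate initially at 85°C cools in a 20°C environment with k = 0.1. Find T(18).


Newton's law: dT/dt = -k(T - T_a) has solution T(t) = T_a + (T₀ - T_a)e^(-kt).
Plug in T_a = 20, T₀ = 85, k = 0.1, t = 18: T(18) = 20 + (65)e^(-1.80) ≈ 30.7°C.


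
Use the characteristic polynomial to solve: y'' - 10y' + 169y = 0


Characteristic equation: r² - 10r + 169 = 0.
Discriminant is negative; roots r = 5 ± 12i (complex conjugate pair).
General solution uses e^(α x)(C₁ cos(β x) + C₂ sin(β x)): y = e^(5x)(C₁cos(12x) + C₂sin(12x)).


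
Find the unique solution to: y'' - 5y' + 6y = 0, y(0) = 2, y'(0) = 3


Characteristic roots of r² - 5r + 6 = 0 are 2, 3.
General solution y = c₁ e^(2x) + c₂ e^(3x).
Apply y(0) = 2: c₁ + c₂ = 2. Apply y'(0) = 3: 2 c₁ + 3 c₂ = 3.
Solve: c₁ = 3, c₂ = -1.
Particular solution: y = 3e^(2x) - e^(3x).


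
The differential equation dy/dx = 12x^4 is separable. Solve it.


Integrate both sides with respect to x: y = ∫ 12x^4 dx = (12/5)x^5 + C.


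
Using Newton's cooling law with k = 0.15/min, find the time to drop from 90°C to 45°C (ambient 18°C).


From T(t) = T_a + (T₀ - T_a)e^(-kt), set T(t) = 45:
(45 - 18) / (90 - 18) = e^(-0.15t), so t = -ln(0.375)/0.15 ≈ 6.5 minutes.


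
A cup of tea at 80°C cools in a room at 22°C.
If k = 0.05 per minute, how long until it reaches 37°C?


From T(t) = T_a + (T₀ - T_a)e^(-kt), set T(t) = 37:
(37 - 22) / (80 - 22) = e^(-0.05t), so t = -ln(0.259)/0.05 ≈ 27.0 minutes.


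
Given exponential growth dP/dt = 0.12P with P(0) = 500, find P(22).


The ODE dP/dt = 0.12P has solution P(t) = P(0)e^(0.12t).
Substitute P(0) = 500 and t = 22: P(22) = 500 e^(2.64) ≈ 7007.


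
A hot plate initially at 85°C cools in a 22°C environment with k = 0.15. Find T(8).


Newton's law: dT/dt = -k(T - T_a) has solution T(t) = T_a + (T₀ - T_a)e^(-kt).
Plug in T_a = 22, T₀ = 85, k = 0.15, t = 8: T(8) = 22 + (63)e^(-1.20) ≈ 41.0°C.


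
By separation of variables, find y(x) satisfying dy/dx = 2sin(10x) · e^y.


Separate: e^(-y) dy = 2sin(10x) dx.
Integrate: -e^(-y) = -(1/5)cos(10x) + C₀.
Rearrange: e^(-y) = (1/5)cos(10x) + C.


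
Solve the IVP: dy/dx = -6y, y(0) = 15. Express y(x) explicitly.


General solution of y' = -6y is y = Ce^(-6x).
Apply y(0) = 15: C = 15.
Particular solution: y = 15e^(-6x).


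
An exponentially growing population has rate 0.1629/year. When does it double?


Exponential growth: P(t) = P₀ e^(0.1629t). Set P(t)/P₀ = 2: e^(0.1629t) = 2.
Solve: t = ln(2)/0.1629 ≈ 4.26 years.


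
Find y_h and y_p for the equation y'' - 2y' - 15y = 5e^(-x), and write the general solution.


Characteristic roots of r² - 2r - 15 = 0 are 5, -3.
y_h = C₁e^(5x) + C₂e^(-3x).
Forcing exponent -1 is not a characteristic root; try y_p = Ae^(-x).
Substitute: A·(1 + (-2)·-1 + (-15)) = A·-12 = 5, so A = -5/12.
General solution: y = C₁e^(5x) + C₂e^(-3x) - (5/12)e^(-x).


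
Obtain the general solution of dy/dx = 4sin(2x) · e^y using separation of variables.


Separate: e^(-y) dy = 4sin(2x) dx.
Integrate: -e^(-y) = -2cos(2x) + C₀.
Rearrange: e^(-y) = 2cos(2x) + C.


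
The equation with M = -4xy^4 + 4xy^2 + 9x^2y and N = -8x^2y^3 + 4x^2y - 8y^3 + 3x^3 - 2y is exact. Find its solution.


Check exactness: ∂M/∂y = -16xy^3 + 8xy + 9x^2 and ∂N/∂x = -16xy^3 + 8xy + 9x^2; equal, so the equation is exact.
Integrate M with respect to x (treating y as constant): ∫M dx = -2x^2y^4 + 2x^2y^2 + 3x^3y + h(y).
Differentiate w.r.t. y and set equal to N: the x-dependent terms already match, leaving h'(y) = -8y^3 - 2y. Integrate: h(y) = -2y^4 - y^2.
So F(x,y) = -2x^2y^4 + 2x^2y^2 - 2y^4 + 3x^3y - y^2.
General solution: -2x^2y^4 + 2x^2y^2 - 2y^4 + 3x^3y - y^2 = C.


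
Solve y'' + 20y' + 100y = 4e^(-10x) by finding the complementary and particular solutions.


Characteristic polynomial (r + 10)² = 0; repeated root r = -10.
y_h = (C₁ + C₂x)e^(-10x). Forcing matches the repeated root (resonance), so try y_p = Ax² e^(-10x).
Substitute and solve for A: 2A = 4, so A = 2.
General solution: y = (C₁ + C₂x + 2x²)e^(-10x).


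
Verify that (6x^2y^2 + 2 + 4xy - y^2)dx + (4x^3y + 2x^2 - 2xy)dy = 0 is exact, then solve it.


Check exactness: ∂M/∂y = 12x^2y + 4x - 2y and ∂N/∂x = 12x^2y + 4x - 2y; equal, so the equation is exact.
Integrate M with respect to x (treating y as constant): ∫M dx = 2x^3y^2 + 2x + 2x^2y - xy^2 + h(y).
Differentiate w.r.t. y and set equal to N: all terms match, so h'(y) = 0 and h is a constant absorbed into C.
General solution: 2x^3y^2 + 2x + 2x^2y - xy^2 = C.


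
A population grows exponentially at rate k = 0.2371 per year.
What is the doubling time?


Exponential growth: P(t) = P₀ e^(0.2371t). Set P(t)/P₀ = 2: e^(0.2371t) = 2.
Solve: t = ln(2)/0.2371 ≈ 2.92 years.


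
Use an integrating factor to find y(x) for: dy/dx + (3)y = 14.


P(x) = 3, Q(x) = 14; integrating factor μ = e^(3x).
(μ y)' = 14e^(3x) ⇒ μ y = (14/3)e^(3x) + C.
Divide by μ: y = 14/3 + Ce^(-3x).


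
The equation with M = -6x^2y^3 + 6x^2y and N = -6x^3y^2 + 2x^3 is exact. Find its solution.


Check exactness: ∂M/∂y = -18x^2y^2 + 6x^2 and ∂N/∂x = -18x^2y^2 + 6x^2; equal, so the equation is exact.
Integrate M with respect to x (treating y as constant): ∫M dx = -2x^3y^3 + 2x^3y + h(y).
Differentiate w.r.t. y and set equal to N: all terms match, so h'(y) = 0 and h is a constant absorbed into C.
General solution: -2x^3y^3 + 2x^3y = C.


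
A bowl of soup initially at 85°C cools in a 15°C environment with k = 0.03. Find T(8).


Newton's law: dT/dt = -k(T - T_a) has solution T(t) = T_a + (T₀ - T_a)e^(-kt).
Plug in T_a = 15, T₀ = 85, k = 0.03, t = 8: T(8) = 15 + (70)e^(-0.24) ≈ 70.1°C.


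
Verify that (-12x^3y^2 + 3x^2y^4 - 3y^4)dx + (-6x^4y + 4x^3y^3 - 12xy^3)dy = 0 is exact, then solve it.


Check exactness: ∂M/∂y = -24x^3y + 12x^2y^3 - 12y^3 and ∂N/∂x = -24x^3y + 12x^2y^3 - 12y^3; equal, so the equation is exact.
Integrate M with respect to x (treating y as constant): ∫M dx = -3x^4y^2 + x^3y^4 - 3xy^4 + h(y).
Differentiate w.r.t. y and set equal to N: all terms match, so h'(y) = 0 and h is a constant absorbed into C.
General solution: -3x^4y^2 + x^3y^4 - 3xy^4 = C.


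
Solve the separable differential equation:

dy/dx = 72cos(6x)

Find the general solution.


g(y) = 1, so integrate directly: y = ∫ 72cos(6x) dx = 12sin(6x) + C.


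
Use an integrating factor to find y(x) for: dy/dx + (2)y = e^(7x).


P(x) = 2 ⇒ μ = e^(2x).
(μ y)' = e^(9x) ⇒ μ y = e^(9x)/9 + C.
Divide by μ: y = (1/9)e^(7x) + Ce^(-2x).


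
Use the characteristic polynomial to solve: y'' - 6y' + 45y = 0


Characteristic equation: r² - 6r + 45 = 0.
Discriminant is negative; roots r = 3 ± 6i (complex conjugate pair).
General solution uses e^(α x)(C₁ cos(β x) + C₂ sin(β x)): y = e^(3x)(C₁cos(6x) + C₂sin(6x)).


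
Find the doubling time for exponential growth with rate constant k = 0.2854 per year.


Exponential growth: P(t) = P₀ e^(0.2854t). Set P(t)/P₀ = 2: e^(0.2854t) = 2.
Solve: t = ln(2)/0.2854 ≈ 2.43 years.


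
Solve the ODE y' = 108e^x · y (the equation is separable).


Separate variables: dy/y = 108e^x dx.
Integrate: ln|y| = 108e^x + C₀.
Exponentiate: y = Ce^(108e^x).


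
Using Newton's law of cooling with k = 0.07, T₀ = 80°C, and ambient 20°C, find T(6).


Newton's law: dT/dt = -k(T - T_a) has solution T(t) = T_a + (T₀ - T_a)e^(-kt).
Plug in T_a = 20, T₀ = 80, k = 0.07, t = 6: T(6) = 20 + (60)e^(-0.42) ≈ 59.4°C.


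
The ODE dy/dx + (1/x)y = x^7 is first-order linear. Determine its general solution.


P(x) = 1/x ⇒ μ = x^1.
(x^1 y)' = x^8 ⇒ x^1 y = x^9/(9) + C.
Solve for y: y = (1/9)x^8 + C/x^1.


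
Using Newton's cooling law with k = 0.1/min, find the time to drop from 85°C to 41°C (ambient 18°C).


From T(t) = T_a + (T₀ - T_a)e^(-kt), set T(t) = 41:
(41 - 18) / (85 - 18) = e^(-0.1t), so t = -ln(0.343)/0.1 ≈ 10.7 minutes.


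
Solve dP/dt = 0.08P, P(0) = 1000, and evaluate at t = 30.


The ODE dP/dt = 0.08P has solution P(t) = P(0)e^(0.08t).
Substitute P(0) = 1000 and t = 30: P(30) = 1000 e^(2.40) ≈ 11023.


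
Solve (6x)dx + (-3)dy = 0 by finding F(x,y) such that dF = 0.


Check exactness: ∂M/∂y = 0 and ∂N/∂x = 0; equal, so the equation is exact.
Integrate M with respect to x (treating y as constant): ∫M dx = 3x^2 + h(y).
Differentiate w.r.t. y and set equal to N: the x-dependent terms already match, leaving h'(y) = -3. Integrate: h(y) = -3y.
So F(x,y) = 3x^2 - 3y.
General solution: 3x^2 - 3y = C.


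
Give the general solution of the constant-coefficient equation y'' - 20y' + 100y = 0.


Characteristic equation: r² - 20r + 100 = 0, i.e. (r - 10)² = 0.
Repeated root r = 10; include an x factor for the second linearly independent solution.
General solution: y = (C₁ + C₂x)e^(10x).


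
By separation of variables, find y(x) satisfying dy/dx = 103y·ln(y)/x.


Separate: dy/[y ln(y)] = 103 dx/x.
Substitute u = ln(y): du/u = 103 dx/x.
Integrate: ln|ln(y)| = 103ln|x| + C₀, hence ln(y) = C·x^103.


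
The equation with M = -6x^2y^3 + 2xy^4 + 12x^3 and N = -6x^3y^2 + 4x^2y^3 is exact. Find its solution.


Check exactness: ∂M/∂y = -18x^2y^2 + 8xy^3 and ∂N/∂x = -18x^2y^2 + 8xy^3; equal, so the equation is exact.
Integrate M with respect to x (treating y as constant): ∫M dx = -2x^3y^3 + x^2y^4 + 3x^4 + h(y).
Differentiate w.r.t. y and set equal to N: all terms match, so h'(y) = 0 and h is a constant absorbed into C.
General solution: -2x^3y^3 + x^2y^4 + 3x^4 = C.


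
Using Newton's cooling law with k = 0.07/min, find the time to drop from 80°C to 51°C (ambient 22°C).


From T(t) = T_a + (T₀ - T_a)e^(-kt), set T(t) = 51:
(51 - 22) / (80 - 22) = e^(-0.07t), so t = -ln(0.500)/0.07 ≈ 9.9 minutes.


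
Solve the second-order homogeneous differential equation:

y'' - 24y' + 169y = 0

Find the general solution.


Characteristic equation: r² - 24r + 169 = 0.
Discriminant is negative; roots r = 12 ± 5i (complex conjugate pair).
General solution uses e^(α x)(C₁ cos(β x) + C₂ sin(β x)): y = e^(12x)(C₁cos(5x) + C₂sin(5x)).


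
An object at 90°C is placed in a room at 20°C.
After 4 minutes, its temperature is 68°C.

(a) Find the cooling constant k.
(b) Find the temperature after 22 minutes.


Newton's law: T(t) = T_a + (T₀ - T_a)e^(-kt).
(a) Use T(4) = 68: (68 - 20)/(90 - 20) = e^(-k·4), so k = -ln(0.686)/4 ≈ 0.0943.
(b) Apply k to t = 22: T(22) = 20 + (70)e^(-2.075) ≈ 28.8°C.


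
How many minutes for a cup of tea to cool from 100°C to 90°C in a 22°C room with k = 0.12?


From T(t) = T_a + (T₀ - T_a)e^(-kt), set T(t) = 90:
(90 - 22) / (100 - 22) = e^(-0.12t), so t = -ln(0.872)/0.12 ≈ 1.1 minutes.


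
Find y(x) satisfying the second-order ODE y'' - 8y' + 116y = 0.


Characteristic equation: r² - 8r + 116 = 0.
Discriminant is negative; roots r = 4 ± 10i (complex conjugate pair).
General solution uses e^(α x)(C₁ cos(β x) + C₂ sin(β x)): y = e^(4x)(C₁cos(10x) + C₂sin(10x)).


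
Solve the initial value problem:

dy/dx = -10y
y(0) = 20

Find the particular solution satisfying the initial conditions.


General solution of y' = -10y is y = Ce^(-10x).
Apply y(0) = 20: C = 20.
Particular solution: y = 20e^(-10x).


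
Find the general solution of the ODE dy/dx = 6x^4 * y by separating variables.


Separate variables: dy/y = 6x^4 dx.
Integrate: ln|y| = (6/5)x^5 + C₀.
Exponentiate: y = Ce^((6/5)x^5).


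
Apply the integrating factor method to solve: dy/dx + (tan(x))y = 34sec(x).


P(x) = tan(x) ⇒ μ = e^(∫tan(x)dx) = sec(x).
(sec(x) y)' = 34sec²(x) ⇒ sec(x) y = 34tan(x) + C.
Multiply by cos(x): y = 34sin(x) + C·cos(x).


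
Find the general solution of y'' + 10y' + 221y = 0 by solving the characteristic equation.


Characteristic equation: r² + 10r + 221 = 0.
Discriminant is negative; roots r = -5 ± 14i (complex conjugate pair).
General solution uses e^(α x)(C₁ cos(β x) + C₂ sin(β x)): y = e^(-5x)(C₁cos(14x) + C₂sin(14x)).


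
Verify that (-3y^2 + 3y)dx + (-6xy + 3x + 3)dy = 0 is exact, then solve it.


Check exactness: ∂M/∂y = -6y + 3 and ∂N/∂x = -6y + 3; equal, so the equation is exact.
Integrate M with respect to x (treating y as constant): ∫M dx = -3xy^2 + 3xy + h(y).
Differentiate w.r.t. y and set equal to N: the x-dependent terms already match, leaving h'(y) = 3. Integrate: h(y) = 3y.
So F(x,y) = -3xy^2 + 3xy + 3y.
General solution: -3xy^2 + 3xy + 3y = C.


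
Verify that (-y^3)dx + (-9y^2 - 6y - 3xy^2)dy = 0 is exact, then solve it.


Check exactness: ∂M/∂y = -3y^2 and ∂N/∂x = -3y^2; equal, so the equation is exact.
Integrate M with respect to x (treating y as constant): ∫M dx = -xy^3 + h(y).
Differentiate w.r.t. y and set equal to N: the x-dependent terms already match, leaving h'(y) = -9y^2 - 6y. Integrate: h(y) = -3y^3 - 3y^2.
So F(x,y) = -3y^3 - 3y^2 - xy^3.
General solution: -3y^3 - 3y^2 - xy^3 = C.


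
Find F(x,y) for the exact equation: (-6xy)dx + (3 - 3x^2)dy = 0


Check exactness: ∂M/∂y = -6x and ∂N/∂x = -6x; equal, so the equation is exact.
Integrate M with respect to x (treating y as constant): ∫M dx = -3x^2y + h(y).
Differentiate w.r.t. y and set equal to N: the x-dependent terms already match, leaving h'(y) = 3. Integrate: h(y) = 3y.
So F(x,y) = 3y - 3x^2y.
General solution: 3y - 3x^2y = C.


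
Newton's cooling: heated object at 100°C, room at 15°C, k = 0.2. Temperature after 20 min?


Newton's law: dT/dt = -k(T - T_a) has solution T(t) = T_a + (T₀ - T_a)e^(-kt).
Plug in T_a = 15, T₀ = 100, k = 0.2, t = 20: T(20) = 15 + (85)e^(-4.00) ≈ 16.6°C.


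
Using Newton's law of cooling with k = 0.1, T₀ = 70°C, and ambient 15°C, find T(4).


Newton's law: dT/dt = -k(T - T_a) has solution T(t) = T_a + (T₀ - T_a)e^(-kt).
Plug in T_a = 15, T₀ = 70, k = 0.1, t = 4: T(4) = 15 + (55)e^(-0.40) ≈ 51.9°C.


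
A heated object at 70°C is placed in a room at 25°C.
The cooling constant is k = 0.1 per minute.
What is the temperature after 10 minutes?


Newton's law: dT/dt = -k(T - T_a) has solution T(t) = T_a + (T₀ - T_a)e^(-kt).
Plug in T_a = 25, T₀ = 70, k = 0.1, t = 10: T(10) = 25 + (45)e^(-1.00) ≈ 41.6°C.


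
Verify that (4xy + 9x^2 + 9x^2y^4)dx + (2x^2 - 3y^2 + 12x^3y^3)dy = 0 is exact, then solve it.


Check exactness: ∂M/∂y = 4x + 36x^2y^3 and ∂N/∂x = 4x + 36x^2y^3; equal, so the equation is exact.
Integrate M with respect to x (treating y as constant): ∫M dx = 2x^2y + 3x^3 + 3x^3y^4 + h(y).
Differentiate w.r.t. y and set equal to N: the x-dependent terms already match, leaving h'(y) = -3y^2. Integrate: h(y) = -y^3.
So F(x,y) = 2x^2y - y^3 + 3x^3 + 3x^3y^4.
General solution: 2x^2y - y^3 + 3x^3 + 3x^3y^4 = C.


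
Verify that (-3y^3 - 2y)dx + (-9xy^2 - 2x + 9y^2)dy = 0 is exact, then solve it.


Check exactness: ∂M/∂y = -9y^2 - 2 and ∂N/∂x = -9y^2 - 2; equal, so the equation is exact.
Integrate M with respect to x (treating y as constant): ∫M dx = -3xy^3 - 2xy + h(y).
Differentiate w.r.t. y and set equal to N: the x-dependent terms already match, leaving h'(y) = 9y^2. Integrate: h(y) = 3y^3.
So F(x,y) = -3xy^3 - 2xy + 3y^3.
General solution: -3xy^3 - 2xy + 3y^3 = C.


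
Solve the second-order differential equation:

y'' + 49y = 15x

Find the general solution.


Homogeneous: r² + 49 = 0 ⇒ r = ±7i, y_h = C₁cos(7x) + C₂sin(7x).
Polynomial forcing; try y_p = Ax + B. Then y_p'' + 49 y_p = 49(Ax + B) = 15x, so B = 0 and A = 15/49.
General solution: y = C₁cos(7x) + C₂sin(7x) + (15/49)x.


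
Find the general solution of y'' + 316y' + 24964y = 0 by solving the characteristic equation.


Characteristic equation: r² + 316r + 24964 = 0, i.e. (r + 158)² = 0.
Repeated root r = -158; include an x factor for the second linearly independent solution.
General solution: y = (C₁ + C₂x)e^(-158x).


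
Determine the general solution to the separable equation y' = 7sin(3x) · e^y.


Separate: e^(-y) dy = 7sin(3x) dx.
Integrate: -e^(-y) = -(7/3)cos(3x) + C₀.
Rearrange: e^(-y) = (7/3)cos(3x) + C.


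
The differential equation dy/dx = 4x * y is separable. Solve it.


Separate variables: dy/y = 4x dx.
Integrate: ln|y| = 2x^2 + C₀.
Exponentiate: y = Ce^(2x^2).


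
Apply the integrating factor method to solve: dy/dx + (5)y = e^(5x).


P(x) = 5 ⇒ μ = e^(5x).
(μ y)' = e^(10x) ⇒ μ y = (1/10)e^(10x) + C.
Divide by μ: y = (1/10)e^(5x) + Ce^(-5x).


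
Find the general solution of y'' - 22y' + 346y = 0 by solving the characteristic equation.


Characteristic equation: r² - 22r + 346 = 0.
Discriminant is negative; roots r = 11 ± 15i (complex conjugate pair).
General solution uses e^(α x)(C₁ cos(β x) + C₂ sin(β x)): y = e^(11x)(C₁cos(15x) + C₂sin(15x)).


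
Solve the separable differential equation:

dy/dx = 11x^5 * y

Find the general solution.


Separate variables: dy/y = 11x^5 dx.
Integrate: ln|y| = (11/6)x^6 + C₀.
Exponentiate: y = Ce^((11/6)x^6).


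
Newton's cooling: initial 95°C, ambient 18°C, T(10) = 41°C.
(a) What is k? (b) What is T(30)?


Newton's law: T(t) = T_a + (T₀ - T_a)e^(-kt).
(a) Use T(10) = 41: (41 - 18)/(95 - 18) = e^(-k·10), so k = -ln(0.299)/10 ≈ 0.1208.
(b) Apply k to t = 30: T(30) = 18 + (77)e^(-3.625) ≈ 20.1°C.


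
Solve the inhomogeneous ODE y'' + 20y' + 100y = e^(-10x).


Characteristic polynomial (r + 10)² = 0; repeated root r = -10.
y_h = (C₁ + C₂x)e^(-10x). Forcing matches the repeated root (resonance), so try y_p = Ax² e^(-10x).
Substitute and solve for A: 2A = 1, so A = 1/2.
General solution: y = (C₁ + C₂x + (1/2)x²)e^(-10x).


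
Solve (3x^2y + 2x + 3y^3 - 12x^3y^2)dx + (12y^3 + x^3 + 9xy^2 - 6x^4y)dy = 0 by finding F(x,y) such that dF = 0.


Check exactness: ∂M/∂y = 3x^2 + 9y^2 - 24x^3y and ∂N/∂x = 3x^2 + 9y^2 - 24x^3y; equal, so the equation is exact.
Integrate M with respect to x (treating y as constant): ∫M dx = x^3y + x^2 + 3xy^3 - 3x^4y^2 + h(y).
Differentiate w.r.t. y and set equal to N: the x-dependent terms already match, leaving h'(y) = 12y^3. Integrate: h(y) = 3y^4.
So F(x,y) = 3y^4 + x^3y + x^2 + 3xy^3 - 3x^4y^2.
General solution: 3y^4 + x^3y + x^2 + 3xy^3 - 3x^4y^2 = C.


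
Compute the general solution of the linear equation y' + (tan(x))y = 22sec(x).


P(x) = tan(x) ⇒ μ = e^(∫tan(x)dx) = sec(x).
(sec(x) y)' = 22sec²(x) ⇒ sec(x) y = 22tan(x) + C.
Multiply by cos(x): y = 22sin(x) + C·cos(x).


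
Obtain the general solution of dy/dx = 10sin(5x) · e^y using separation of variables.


Separate: e^(-y) dy = 10sin(5x) dx.
Integrate: -e^(-y) = -2cos(5x) + C₀.
Rearrange: e^(-y) = 2cos(5x) + C.


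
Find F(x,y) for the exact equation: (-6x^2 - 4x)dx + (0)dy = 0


Check exactness: ∂M/∂y = 0 and ∂N/∂x = 0; equal, so the equation is exact.
Integrate M with respect to x (treating y as constant): ∫M dx = -2x^3 - 2x^2 + h(y).
Differentiate w.r.t. y and set equal to N: all terms match, so h'(y) = 0 and h is a constant absorbed into C.
General solution: -2x^3 - 2x^2 = C.


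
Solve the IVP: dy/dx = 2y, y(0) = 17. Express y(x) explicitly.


General solution of y' = 2y is y = Ce^(2x).
Apply y(0) = 17: C = 17.
Particular solution: y = 17e^(2x).


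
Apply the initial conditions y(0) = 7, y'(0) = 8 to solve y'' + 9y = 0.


Characteristic roots of r² + 9 = 0 are ±3i, so y = C₁cos(3x) + C₂sin(3x).
Apply y(0) = 7: C₁ = 7. Differentiate and apply y'(0) = 8: 3·C₂ = 8, so C₂ = 8/3.
Particular solution: y = 7cos(3x) + (8/3)sin(3x).


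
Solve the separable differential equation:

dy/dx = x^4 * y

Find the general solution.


Separate variables: dy/y = x^4 dx.
Integrate: ln|y| = (1/5)x^5 + C₀.
Exponentiate: y = Ce^((1/5)x^5).


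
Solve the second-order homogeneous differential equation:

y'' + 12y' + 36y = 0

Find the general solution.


Characteristic equation: r² + 12r + 36 = 0, i.e. (r + 6)² = 0.
Repeated root r = -6; include an x factor for the second linearly independent solution.
General solution: y = (C₁ + C₂x)e^(-6x).


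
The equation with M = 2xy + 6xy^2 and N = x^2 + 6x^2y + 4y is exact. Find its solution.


Check exactness: ∂M/∂y = 2x + 12xy and ∂N/∂x = 2x + 12xy; equal, so the equation is exact.
Integrate M with respect to x (treating y as constant): ∫M dx = x^2y + 3x^2y^2 + h(y).
Differentiate w.r.t. y and set equal to N: the x-dependent terms already match, leaving h'(y) = 4y. Integrate: h(y) = 2y^2.
So F(x,y) = x^2y + 3x^2y^2 + 2y^2.
General solution: x^2y + 3x^2y^2 + 2y^2 = C.


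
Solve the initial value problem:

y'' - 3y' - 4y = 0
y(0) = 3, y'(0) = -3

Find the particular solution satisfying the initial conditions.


Characteristic roots of r² - 3r - 4 = 0 are -1, 4.
General solution y = c₁ e^(-x) + c₂ e^(4x).
Apply y(0) = 3: c₁ + c₂ = 3. Apply y'(0) = -3: -1 c₁ + 4 c₂ = -3.
Solve: c₁ = 3, c₂ = 0.
Particular solution: y = 3e^(-x) + 0e^(4x).


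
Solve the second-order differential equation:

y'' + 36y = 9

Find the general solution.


Homogeneous part: r² + 36 = 0 ⇒ r = ±6i, so y_h = C₁cos(6x) + C₂sin(6x).
Try constant y_p = A; plug in: 36A = 9 ⇒ A = 1/4.
General solution: y = C₁cos(6x) + C₂sin(6x) + 1/4.


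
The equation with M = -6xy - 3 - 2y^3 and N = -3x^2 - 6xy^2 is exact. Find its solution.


Check exactness: ∂M/∂y = -6x - 6y^2 and ∂N/∂x = -6x - 6y^2; equal, so the equation is exact.
Integrate M with respect to x (treating y as constant): ∫M dx = -3x^2y - 3x - 2xy^3 + h(y).
Differentiate w.r.t. y and set equal to N: all terms match, so h'(y) = 0 and h is a constant absorbed into C.
General solution: -3x^2y - 3x - 2xy^3 = C.


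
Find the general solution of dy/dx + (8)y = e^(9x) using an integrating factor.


P(x) = 8 ⇒ μ = e^(8x).
(μ y)' = e^(17x) ⇒ μ y = e^(17x)/17 + C.
Divide by μ: y = (1/17)e^(9x) + Ce^(-8x).


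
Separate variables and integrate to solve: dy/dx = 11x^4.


Integrate both sides with respect to x: y = ∫ 11x^4 dx = (11/5)x^5 + C.


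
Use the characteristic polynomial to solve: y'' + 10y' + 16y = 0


Characteristic equation: r² + 10r + 16 = 0.
Factor: (r + 2)(r + 8) = 0 ⇒ r = -2, -8 (distinct real).
General solution: y = C₁e^(-2x) + C₂e^(-8x).


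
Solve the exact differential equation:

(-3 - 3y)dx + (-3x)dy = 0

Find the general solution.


Check exactness: ∂M/∂y = -3 and ∂N/∂x = -3; equal, so the equation is exact.
Integrate M with respect to x (treating y as constant): ∫M dx = -3x - 3xy + h(y).
Differentiate w.r.t. y and set equal to N: all terms match, so h'(y) = 0 and h is a constant absorbed into C.
General solution: -3x - 3xy = C.


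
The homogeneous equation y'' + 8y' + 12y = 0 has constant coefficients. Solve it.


Characteristic equation: r² + 8r + 12 = 0.
Factor: (r + 6)(r + 2) = 0 ⇒ r = -6, -2 (distinct real).
General solution: y = C₁e^(-6x) + C₂e^(-2x).


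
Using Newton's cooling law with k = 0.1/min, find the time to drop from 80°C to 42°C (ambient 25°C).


From T(t) = T_a + (T₀ - T_a)e^(-kt), set T(t) = 42:
(42 - 25) / (80 - 25) = e^(-0.1t), so t = -ln(0.309)/0.1 ≈ 11.7 minutes.


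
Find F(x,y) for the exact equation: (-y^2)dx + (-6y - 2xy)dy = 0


Check exactness: ∂M/∂y = -2y and ∂N/∂x = -2y; equal, so the equation is exact.
Integrate M with respect to x (treating y as constant): ∫M dx = -xy^2 + h(y).
Differentiate w.r.t. y and set equal to N: the x-dependent terms already match, leaving h'(y) = -6y. Integrate: h(y) = -3y^2.
So F(x,y) = -3y^2 - xy^2.
General solution: -3y^2 - xy^2 = C.


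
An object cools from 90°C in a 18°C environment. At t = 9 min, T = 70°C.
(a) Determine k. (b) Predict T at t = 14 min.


Newton's law: T(t) = T_a + (T₀ - T_a)e^(-kt).
(a) Use T(9) = 70: (70 - 18)/(90 - 18) = e^(-k·9), so k = -ln(0.722)/9 ≈ 0.0362.
(b) Apply k to t = 14: T(14) = 18 + (72)e^(-0.506) ≈ 61.4°C.


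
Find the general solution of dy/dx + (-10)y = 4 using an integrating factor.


P(x) = -10 ⇒ μ = e^(-10x).
(μ y)' = 4e^(-10x) ⇒ μ y = -(2/5)e^(-10x) + C.
Divide by μ: y = -2/5 + Ce^(10x).


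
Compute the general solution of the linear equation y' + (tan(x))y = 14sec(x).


P(x) = tan(x) ⇒ μ = e^(∫tan(x)dx) = sec(x).
(sec(x) y)' = 14sec²(x) ⇒ sec(x) y = 14tan(x) + C.
Multiply by cos(x): y = 14sin(x) + C·cos(x).


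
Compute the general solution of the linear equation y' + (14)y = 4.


P(x) = 14, Q(x) = 4; integrating factor μ = e^(14x).
(μ y)' = 4e^(14x) ⇒ μ y = (2/7)e^(14x) + C.
Divide by μ: y = 2/7 + Ce^(-14x).


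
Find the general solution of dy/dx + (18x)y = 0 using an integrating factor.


P(x) = 18x ⇒ μ = e^(9x²).
Q(x) = 0 so μ y is constant: y = Ce^(-9x²).


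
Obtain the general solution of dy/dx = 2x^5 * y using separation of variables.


Separate variables: dy/y = 2x^5 dx.
Integrate: ln|y| = (1/3)x^6 + C₀.
Exponentiate: y = Ce^((1/3)x^6).


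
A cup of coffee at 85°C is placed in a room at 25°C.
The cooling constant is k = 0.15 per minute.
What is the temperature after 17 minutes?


Newton's law: dT/dt = -k(T - T_a) has solution T(t) = T_a + (T₀ - T_a)e^(-kt).
Plug in T_a = 25, T₀ = 85, k = 0.15, t = 17: T(17) = 25 + (60)e^(-2.55) ≈ 29.7°C.


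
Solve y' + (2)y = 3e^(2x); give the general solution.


P(x) = 2 ⇒ μ = e^(2x).
(μ y)' = 3e^(4x) ⇒ μ y = (3/4)e^(4x) + C.
Divide by μ: y = (3/4)e^(2x) + Ce^(-2x).


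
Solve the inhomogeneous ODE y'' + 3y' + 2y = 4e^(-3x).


Characteristic roots of r² + 3r + 2 = 0 are -2, -1.
y_h = C₁e^(-2x) + C₂e^(-x).
Forcing exponent -3 is not a characteristic root; try y_p = Ae^(-3x).
Substitute: A·(9 + (3)·-3 + (2)) = A·2 = 4, so A = 2.
General solution: y = C₁e^(-2x) + C₂e^(-x) + 2e^(-3x).


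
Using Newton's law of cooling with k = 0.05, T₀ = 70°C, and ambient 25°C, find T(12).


Newton's law: dT/dt = -k(T - T_a) has solution T(t) = T_a + (T₀ - T_a)e^(-kt).
Plug in T_a = 25, T₀ = 70, k = 0.05, t = 12: T(12) = 25 + (45)e^(-0.60) ≈ 49.7°C.


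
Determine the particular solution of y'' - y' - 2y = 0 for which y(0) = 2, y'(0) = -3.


Characteristic roots of r² - r - 2 = 0 are -1, 2.
General solution y = c₁ e^(-x) + c₂ e^(2x).
Apply y(0) = 2: c₁ + c₂ = 2. Apply y'(0) = -3: -1 c₁ + 2 c₂ = -3.
Solve: c₁ = 7/3, c₂ = -1/3.
Particular solution: y = (7/3)e^(-x) - (1/3)e^(2x).


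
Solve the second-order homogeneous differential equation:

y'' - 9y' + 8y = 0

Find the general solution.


Characteristic equation: r² - 9r + 8 = 0.
Factor: (r - 1)(r - 8) = 0 ⇒ r = 1, 8 (distinct real).
General solution: y = C₁e^(x) + C₂e^(8x).


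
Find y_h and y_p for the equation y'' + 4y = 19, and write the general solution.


Homogeneous part: r² + 4 = 0 ⇒ r = ±2i, so y_h = C₁cos(2x) + C₂sin(2x).
Try constant y_p = A; plug in: 4A = 19 ⇒ A = 19/4.
General solution: y = C₁cos(2x) + C₂sin(2x) + 19/4.


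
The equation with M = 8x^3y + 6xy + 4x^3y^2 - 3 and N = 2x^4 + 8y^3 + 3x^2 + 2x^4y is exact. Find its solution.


Check exactness: ∂M/∂y = 8x^3 + 6x + 8x^3y and ∂N/∂x = 8x^3 + 6x + 8x^3y; equal, so the equation is exact.
Integrate M with respect to x (treating y as constant): ∫M dx = 2x^4y + 3x^2y + x^4y^2 - 3x + h(y).
Differentiate w.r.t. y and set equal to N: the x-dependent terms already match, leaving h'(y) = 8y^3. Integrate: h(y) = 2y^4.
So F(x,y) = 2x^4y + 2y^4 + 3x^2y + x^4y^2 - 3x.
General solution: 2x^4y + 2y^4 + 3x^2y + x^4y^2 - 3x = C.


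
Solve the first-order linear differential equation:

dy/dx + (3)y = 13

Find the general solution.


P(x) = 3, Q(x) = 13; integrating factor μ = e^(3x).
(μ y)' = 13e^(3x) ⇒ μ y = (13/3)e^(3x) + C.
Divide by μ: y = 13/3 + Ce^(-3x).


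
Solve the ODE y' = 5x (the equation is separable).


Integrate both sides with respect to x: y = ∫ 5x dx = (5/2)x^2 + C.


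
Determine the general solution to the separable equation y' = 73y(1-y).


Separate: dy/[y(1-y)] = 73 dx.
Partial fractions: 1/[y(1-y)] = 1/y + 1/(1-y).
Integrate: ln|y/(1-y)| = 73x + C₀.
Solve for y: y = 1/(1 + Ce^(-73x)).


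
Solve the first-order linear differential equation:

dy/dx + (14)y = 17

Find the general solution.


P(x) = 14, Q(x) = 17; integrating factor μ = e^(14x).
(μ y)' = 17e^(14x) ⇒ μ y = (17/14)e^(14x) + C.
Divide by μ: y = 17/14 + Ce^(-14x).


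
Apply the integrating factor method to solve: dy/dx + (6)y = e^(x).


P(x) = 6 ⇒ μ = e^(6x).
(μ y)' = e^(7x) ⇒ μ y = e^(7x)/7 + C.
Divide by μ: y = (1/7)e^(x) + Ce^(-6x).


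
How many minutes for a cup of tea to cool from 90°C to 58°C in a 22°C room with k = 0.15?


From T(t) = T_a + (T₀ - T_a)e^(-kt), set T(t) = 58:
(58 - 22) / (90 - 22) = e^(-0.15t), so t = -ln(0.529)/0.15 ≈ 4.2 minutes.


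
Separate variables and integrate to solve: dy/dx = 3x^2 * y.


Separate variables: dy/y = 3x^2 dx.
Integrate: ln|y| = x^3 + C₀.
Exponentiate: y = Ce^(x^3).


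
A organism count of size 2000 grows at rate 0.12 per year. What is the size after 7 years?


The ODE dP/dt = 0.12P has solution P(t) = P(0)e^(0.12t).
Substitute P(0) = 2000 and t = 7: P(7) = 2000 e^(0.84) ≈ 4633.


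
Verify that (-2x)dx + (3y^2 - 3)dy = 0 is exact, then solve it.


Check exactness: ∂M/∂y = 0 and ∂N/∂x = 0; equal, so the equation is exact.
Integrate M with respect to x (treating y as constant): ∫M dx = -x^2 + h(y).
Differentiate w.r.t. y and set equal to N: the x-dependent terms already match, leaving h'(y) = 3y^2 - 3. Integrate: h(y) = y^3 - 3y.
So F(x,y) = y^3 - 3y - x^2.
General solution: y^3 - 3y - x^2 = C.


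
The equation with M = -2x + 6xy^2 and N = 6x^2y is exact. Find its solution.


Check exactness: ∂M/∂y = 12xy and ∂N/∂x = 12xy; equal, so the equation is exact.
Integrate M with respect to x (treating y as constant): ∫M dx = -x^2 + 3x^2y^2 + h(y).
Differentiate w.r.t. y and set equal to N: all terms match, so h'(y) = 0 and h is a constant absorbed into C.
General solution: -x^2 + 3x^2y^2 = C.


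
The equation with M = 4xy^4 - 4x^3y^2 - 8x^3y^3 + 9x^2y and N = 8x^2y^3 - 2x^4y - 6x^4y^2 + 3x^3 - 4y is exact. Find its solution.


Check exactness: ∂M/∂y = 16xy^3 - 8x^3y - 24x^3y^2 + 9x^2 and ∂N/∂x = 16xy^3 - 8x^3y - 24x^3y^2 + 9x^2; equal, so the equation is exact.
Integrate M with respect to x (treating y as constant): ∫M dx = 2x^2y^4 - x^4y^2 - 2x^4y^3 + 3x^3y + h(y).
Differentiate w.r.t. y and set equal to N: the x-dependent terms already match, leaving h'(y) = -4y. Integrate: h(y) = -2y^2.
So F(x,y) = 2x^2y^4 - x^4y^2 - 2x^4y^3 + 3x^3y - 2y^2.
General solution: 2x^2y^4 - x^4y^2 - 2x^4y^3 + 3x^3y - 2y^2 = C.


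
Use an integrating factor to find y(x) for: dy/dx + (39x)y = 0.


P(x) = 39x ⇒ μ = e^((39/2)x²).
Q(x) = 0 so μ y is constant: y = Ce^(-(39/2)x²).


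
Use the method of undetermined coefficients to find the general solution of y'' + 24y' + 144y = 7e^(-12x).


Characteristic polynomial (r + 12)² = 0; repeated root r = -12.
y_h = (C₁ + C₂x)e^(-12x). Forcing matches the repeated root (resonance), so try y_p = Ax² e^(-12x).
Substitute and solve for A: 2A = 7, so A = 7/2.
General solution: y = (C₁ + C₂x + (7/2)x²)e^(-12x).


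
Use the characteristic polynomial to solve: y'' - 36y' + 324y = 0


Characteristic equation: r² - 36r + 324 = 0, i.e. (r - 18)² = 0.
Repeated root r = 18; include an x factor for the second linearly independent solution.
General solution: y = (C₁ + C₂x)e^(18x).


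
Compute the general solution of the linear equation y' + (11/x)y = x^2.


P(x) = 11/x ⇒ μ = x^11.
(x^11 y)' = x^13 ⇒ x^11 y = x^14/(14) + C.
Solve for y: y = (1/14)x^3 + C/x^11.


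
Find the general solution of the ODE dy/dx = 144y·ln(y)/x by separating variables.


Separate: dy/[y ln(y)] = 144 dx/x.
Substitute u = ln(y): du/u = 144 dx/x.
Integrate: ln|ln(y)| = 144ln|x| + C₀, hence ln(y) = C·x^144.


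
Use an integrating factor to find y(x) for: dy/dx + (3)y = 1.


P(x) = 3, Q(x) = 1; integrating factor μ = e^(3x).
(μ y)' = e^(3x) ⇒ μ y = (1/3)e^(3x) + C.
Divide by μ: y = 1/3 + Ce^(-3x).


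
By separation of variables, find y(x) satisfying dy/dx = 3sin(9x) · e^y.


Separate: e^(-y) dy = 3sin(9x) dx.
Integrate: -e^(-y) = -(1/3)cos(9x) + C₀.
Rearrange: e^(-y) = (1/3)cos(9x) + C.


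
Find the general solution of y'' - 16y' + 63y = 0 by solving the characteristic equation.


Characteristic equation: r² - 16r + 63 = 0.
Factor: (r - 7)(r - 9) = 0 ⇒ r = 7, 9 (distinct real).
General solution: y = C₁e^(7x) + C₂e^(9x).


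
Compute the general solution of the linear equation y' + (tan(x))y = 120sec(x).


P(x) = tan(x) ⇒ μ = e^(∫tan(x)dx) = sec(x).
(sec(x) y)' = 120sec²(x) ⇒ sec(x) y = 120tan(x) + C.
Multiply by cos(x): y = 120sin(x) + C·cos(x).


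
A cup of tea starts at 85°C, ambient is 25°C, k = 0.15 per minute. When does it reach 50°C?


From T(t) = T_a + (T₀ - T_a)e^(-kt), set T(t) = 50:
(50 - 25) / (85 - 25) = e^(-0.15t), so t = -ln(0.417)/0.15 ≈ 5.8 minutes.
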